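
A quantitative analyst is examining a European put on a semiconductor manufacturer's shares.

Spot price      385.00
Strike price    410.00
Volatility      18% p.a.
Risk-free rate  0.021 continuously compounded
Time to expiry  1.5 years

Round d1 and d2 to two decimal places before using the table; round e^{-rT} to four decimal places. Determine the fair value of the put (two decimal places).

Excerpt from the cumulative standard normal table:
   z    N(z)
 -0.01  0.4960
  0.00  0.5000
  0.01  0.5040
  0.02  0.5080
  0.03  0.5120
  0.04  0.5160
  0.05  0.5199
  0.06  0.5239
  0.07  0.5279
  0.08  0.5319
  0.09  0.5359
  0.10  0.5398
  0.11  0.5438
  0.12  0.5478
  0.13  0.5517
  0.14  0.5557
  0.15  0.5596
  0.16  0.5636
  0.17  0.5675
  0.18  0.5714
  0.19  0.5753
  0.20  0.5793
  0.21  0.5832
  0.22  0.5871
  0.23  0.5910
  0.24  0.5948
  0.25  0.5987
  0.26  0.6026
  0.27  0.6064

40.74

σ√T = 0.18 × 1.2247 = 0.2205
d₁ = [ln(385/410) + (0.021 + 0.18²/2)·1.5] / 0.2205 = [-0.0629 + 0.0558] / 0.2205 = -0.0323 ⇒ -0.03
d₂ = d₁ − σ√T = -0.0323 − 0.2205 = -0.2527 ⇒ -0.25
exp(−rT) = exp(−0.021·1.5) = 0.9690
N(−d₂) = N(0.25) = 0.5987;  N(−d₁) = N(0.03) = 0.5120
P = 410·0.9690·0.5987 − 385·0.5120 = 237.8575 − 197.1200 = 40.7375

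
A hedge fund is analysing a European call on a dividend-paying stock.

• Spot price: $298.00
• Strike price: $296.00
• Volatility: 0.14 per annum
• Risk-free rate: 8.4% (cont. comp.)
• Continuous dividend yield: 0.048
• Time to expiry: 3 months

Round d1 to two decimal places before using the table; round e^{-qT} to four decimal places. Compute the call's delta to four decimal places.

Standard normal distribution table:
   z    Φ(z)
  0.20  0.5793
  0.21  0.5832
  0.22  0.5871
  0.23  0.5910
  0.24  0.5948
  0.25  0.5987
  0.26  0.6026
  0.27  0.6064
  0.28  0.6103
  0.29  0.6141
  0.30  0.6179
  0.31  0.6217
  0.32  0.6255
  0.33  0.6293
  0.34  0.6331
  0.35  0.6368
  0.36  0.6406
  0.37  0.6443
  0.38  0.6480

σ√T = 0.14 × 0.5000 = 0.0700
ln(S/K) + (r − q + σ²/2)T = ln(298/296) + (0.084 − 0.048 + 0.14²/2)·0.25 = 0.0067 + 0.0115 = 0.0182
d₁ = 0.0182 / 0.0700 = 0.2598 → 0.26
N(d₁) = N(0.26) = 0.6026
Δ_call = exp(−qT)·N(d₁) = 0.9881·0.6026 = 0.5954

0.5954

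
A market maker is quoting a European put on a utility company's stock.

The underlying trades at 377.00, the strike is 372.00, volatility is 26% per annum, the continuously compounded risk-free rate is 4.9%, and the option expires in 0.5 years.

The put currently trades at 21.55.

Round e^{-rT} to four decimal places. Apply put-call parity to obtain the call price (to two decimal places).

exp(−rT) = exp(−0.049·0.5) = 0.9758
Put-call parity: C − P = S − K·e^(−rT) = 377 − 372·0.9758 = 377 − 362.9976 = 14.0024
C = P + (C − P) = 21.55 + (14.0024) = 35.5524

35.55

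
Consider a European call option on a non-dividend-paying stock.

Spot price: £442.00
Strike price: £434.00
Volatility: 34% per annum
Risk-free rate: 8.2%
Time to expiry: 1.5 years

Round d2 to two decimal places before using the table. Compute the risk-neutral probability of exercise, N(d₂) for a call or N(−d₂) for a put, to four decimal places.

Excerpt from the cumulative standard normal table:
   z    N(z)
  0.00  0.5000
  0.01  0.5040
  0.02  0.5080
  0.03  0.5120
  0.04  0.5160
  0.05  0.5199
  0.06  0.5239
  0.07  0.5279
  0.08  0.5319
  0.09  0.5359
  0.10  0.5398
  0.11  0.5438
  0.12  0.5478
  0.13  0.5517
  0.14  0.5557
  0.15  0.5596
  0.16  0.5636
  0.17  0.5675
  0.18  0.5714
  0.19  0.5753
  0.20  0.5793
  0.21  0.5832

σ√T = 0.34·√1.5 = 0.4164
ln(S/K) + (r + σ²/2)T = ln(442/434) + (0.082 + 0.34²/2)·1.5 = 0.0183 + 0.2097 = 0.2280
d₁ = 0.2280 / 0.4164 = 0.5474 → 0.55
d₂ = d₁ − σ√T = 0.5474 − 0.4164 = 0.1310 → 0.13
Risk-neutral Pr[S_T > K] = N(d₂) = N(0.13) = 0.5517

0.5517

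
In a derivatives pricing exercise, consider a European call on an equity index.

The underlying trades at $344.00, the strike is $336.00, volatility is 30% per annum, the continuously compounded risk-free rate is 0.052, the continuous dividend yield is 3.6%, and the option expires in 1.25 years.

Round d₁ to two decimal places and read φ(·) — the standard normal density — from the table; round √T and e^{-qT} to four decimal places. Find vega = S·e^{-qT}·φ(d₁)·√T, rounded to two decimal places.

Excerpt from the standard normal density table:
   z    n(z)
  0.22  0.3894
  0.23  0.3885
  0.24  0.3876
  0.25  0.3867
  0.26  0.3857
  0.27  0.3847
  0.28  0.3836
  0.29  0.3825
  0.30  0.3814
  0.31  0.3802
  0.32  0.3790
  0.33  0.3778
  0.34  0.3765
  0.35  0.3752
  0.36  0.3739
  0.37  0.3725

140.23

T = 1.25;  σ√T = 0.3354
d₁ = [ln(344/336) + (0.052 − 0.036 + 0.3²/2)·1.25] / 0.3354 = [0.0235 + 0.0762] / 0.3354 = 0.2975 → 0.30
√T = √1.25 = 1.1180
φ(d₁) = φ(0.30) = 0.3814
exp(−qT) = exp(−0.036·1.25) = 0.9560
vega = S·exp(−qT)·φ(d₁)·√T = 344·0.9560·0.3814·1.1180 = 140.2293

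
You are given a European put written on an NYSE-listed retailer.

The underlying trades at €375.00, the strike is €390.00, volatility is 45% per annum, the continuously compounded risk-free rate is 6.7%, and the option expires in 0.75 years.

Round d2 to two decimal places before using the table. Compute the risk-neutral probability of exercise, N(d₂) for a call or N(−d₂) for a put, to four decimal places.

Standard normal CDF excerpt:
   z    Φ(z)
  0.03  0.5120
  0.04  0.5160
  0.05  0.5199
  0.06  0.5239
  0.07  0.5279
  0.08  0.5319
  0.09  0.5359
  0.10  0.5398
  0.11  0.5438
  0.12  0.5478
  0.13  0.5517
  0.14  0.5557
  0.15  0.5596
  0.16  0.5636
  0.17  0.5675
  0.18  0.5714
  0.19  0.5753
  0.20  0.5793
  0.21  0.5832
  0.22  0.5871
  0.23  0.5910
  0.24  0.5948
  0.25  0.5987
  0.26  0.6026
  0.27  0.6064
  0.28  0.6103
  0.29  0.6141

0.5675

T = 0.75;  σ√T = 0.3897
ln(S/K) + (r + σ²/2)T = ln(375/390) + (0.067 + 0.45²/2)·0.75 = -0.0392 + 0.1262 = 0.0870
d₁ = 0.0870 / 0.3897 = 0.2232 ⇒ 0.22
d₂ = d₁ − σ√T = 0.2232 − 0.3897 = -0.1666 ⇒ -0.17
Pr(exercise) under Q = N(−d₂) = N(0.17) = 0.5675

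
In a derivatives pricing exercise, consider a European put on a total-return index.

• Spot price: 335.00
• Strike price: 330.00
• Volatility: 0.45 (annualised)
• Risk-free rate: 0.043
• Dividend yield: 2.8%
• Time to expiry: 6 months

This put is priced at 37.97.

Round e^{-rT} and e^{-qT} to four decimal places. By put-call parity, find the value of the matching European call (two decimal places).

e^(−qT) = e^(−0.028·0.5) = 0.9861;  e^(−rT) = e^(−0.043·0.5) = 0.9787
Put-call parity: C − P = S·e^(−qT) − K·e^(−rT) = 335·0.9861 − 330·0.9787 = 330.3435 − 322.9710 = 7.3725
C = P + (C − P) = 37.97 + (7.3725) = 45.3425

45.34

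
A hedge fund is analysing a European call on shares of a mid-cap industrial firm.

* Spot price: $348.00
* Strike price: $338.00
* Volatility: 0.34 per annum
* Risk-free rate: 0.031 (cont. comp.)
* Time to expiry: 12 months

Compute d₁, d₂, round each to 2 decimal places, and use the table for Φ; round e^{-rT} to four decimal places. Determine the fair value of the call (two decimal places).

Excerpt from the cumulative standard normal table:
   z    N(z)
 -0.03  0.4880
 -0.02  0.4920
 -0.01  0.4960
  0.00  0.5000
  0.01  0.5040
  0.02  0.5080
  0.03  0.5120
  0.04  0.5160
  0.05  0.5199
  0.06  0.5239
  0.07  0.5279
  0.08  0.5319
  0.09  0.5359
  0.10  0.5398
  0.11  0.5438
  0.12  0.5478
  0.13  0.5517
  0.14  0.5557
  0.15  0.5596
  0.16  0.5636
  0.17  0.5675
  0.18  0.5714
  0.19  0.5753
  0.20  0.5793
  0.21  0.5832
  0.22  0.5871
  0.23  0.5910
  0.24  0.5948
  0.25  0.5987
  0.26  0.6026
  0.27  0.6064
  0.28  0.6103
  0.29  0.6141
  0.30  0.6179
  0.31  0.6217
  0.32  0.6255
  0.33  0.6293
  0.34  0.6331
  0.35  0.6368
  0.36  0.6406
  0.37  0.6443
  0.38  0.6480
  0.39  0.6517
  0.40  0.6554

T = 1;  σ√T = 0.3400
ln(S/K) + (r + σ²/2)T = ln(348/338) + (0.031 + 0.34²/2)·1 = 0.0292 + 0.0888 = 0.1180
d₁ = 0.1180 / 0.3400 = 0.3469 which rounds to 0.35
d₂ = d₁ − σ√T = 0.3469 − 0.3400 = 0.0069 which rounds to 0.01
e^(−rT) = e^(−0.031·1) = 0.9695
C = 348·N(0.35) − 338·0.9695·N(0.01) = 348·0.6368 − 338·0.9695·0.5040 = 221.6064 − 165.1563 = 56.4501

$56.45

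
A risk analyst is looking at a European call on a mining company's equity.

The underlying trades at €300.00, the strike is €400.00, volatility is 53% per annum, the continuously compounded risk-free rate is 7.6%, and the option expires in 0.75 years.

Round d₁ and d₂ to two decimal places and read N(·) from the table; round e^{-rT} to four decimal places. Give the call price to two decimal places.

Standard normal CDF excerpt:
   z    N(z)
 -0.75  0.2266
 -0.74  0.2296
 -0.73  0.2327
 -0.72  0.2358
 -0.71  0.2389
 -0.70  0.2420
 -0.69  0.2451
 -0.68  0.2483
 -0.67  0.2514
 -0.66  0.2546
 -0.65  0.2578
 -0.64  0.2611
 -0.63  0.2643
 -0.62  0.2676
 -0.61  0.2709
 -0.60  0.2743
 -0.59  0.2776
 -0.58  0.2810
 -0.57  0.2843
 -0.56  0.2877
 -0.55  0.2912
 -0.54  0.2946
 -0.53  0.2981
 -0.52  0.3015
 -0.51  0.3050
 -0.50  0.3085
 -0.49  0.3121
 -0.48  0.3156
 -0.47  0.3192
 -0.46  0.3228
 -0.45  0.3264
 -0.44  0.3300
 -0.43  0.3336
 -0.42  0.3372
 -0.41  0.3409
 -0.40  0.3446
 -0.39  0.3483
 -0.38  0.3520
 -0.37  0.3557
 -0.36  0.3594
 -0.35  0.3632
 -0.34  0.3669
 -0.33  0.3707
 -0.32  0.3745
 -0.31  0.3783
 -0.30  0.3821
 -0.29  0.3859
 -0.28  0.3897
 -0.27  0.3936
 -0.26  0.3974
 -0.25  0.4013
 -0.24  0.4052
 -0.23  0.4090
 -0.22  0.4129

€30.16

σ√T = 0.53·√0.75 = 0.4590
ln(S/K) + (r + σ²/2)T = ln(300/400) + (0.076 + 0.53²/2)·0.75 = -0.2877 + 0.1623 = -0.1253
d₁ = -0.1253 / 0.4590 = -0.2731 ⇒ -0.27
d₂ = d₁ − σ√T = -0.2731 − 0.4590 = -0.7321 ⇒ -0.73
exp(−rT) = exp(−0.076·0.75) = 0.9446
N(d₁) = N(-0.27) = 0.3936;  N(d₂) = N(-0.73) = 0.2327
C = 300·0.3936 − 400·0.9446·0.2327 = 118.0800 − 87.9234 = 30.1566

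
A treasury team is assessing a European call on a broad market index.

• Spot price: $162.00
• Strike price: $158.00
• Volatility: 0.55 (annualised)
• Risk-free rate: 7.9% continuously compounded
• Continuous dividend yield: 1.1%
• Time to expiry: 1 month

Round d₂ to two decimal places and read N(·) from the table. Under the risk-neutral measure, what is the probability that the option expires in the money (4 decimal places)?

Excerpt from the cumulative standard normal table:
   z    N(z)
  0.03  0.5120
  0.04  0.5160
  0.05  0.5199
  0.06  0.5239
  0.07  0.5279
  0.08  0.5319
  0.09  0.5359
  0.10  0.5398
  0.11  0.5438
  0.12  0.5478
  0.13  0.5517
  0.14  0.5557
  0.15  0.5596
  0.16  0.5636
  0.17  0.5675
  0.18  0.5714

σ√T = 0.55·√0.08333 = 0.1588
d₁ = [ln(162/158) + (0.079 − 0.011 + ½·0.55²)·0.08333] / (σ√T) = (0.0250 + 0.0183) / 0.1588 = 0.2725 → 0.27
d₂ = 0.2725 − 0.1588 = 0.1138 → 0.11
Pr(exercise) under Q = N(d₂) = 0.5438

0.5438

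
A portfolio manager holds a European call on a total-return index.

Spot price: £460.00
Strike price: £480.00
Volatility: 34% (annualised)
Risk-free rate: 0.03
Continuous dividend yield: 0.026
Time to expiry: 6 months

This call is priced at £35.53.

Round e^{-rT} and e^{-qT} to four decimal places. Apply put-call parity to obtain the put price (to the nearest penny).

e^(−qT) = e^(−0.026·0.5) = 0.9871;  e^(−rT) = e^(−0.03·0.5) = 0.9851
Put-call parity: C − P = S·e^(−qT) − K·e^(−rT) = 460·0.9871 − 480·0.9851 = 454.0660 − 472.8480 = -18.7820
P = C − (C − P) = 35.53 − (-18.7820) = 54.3120

£54.31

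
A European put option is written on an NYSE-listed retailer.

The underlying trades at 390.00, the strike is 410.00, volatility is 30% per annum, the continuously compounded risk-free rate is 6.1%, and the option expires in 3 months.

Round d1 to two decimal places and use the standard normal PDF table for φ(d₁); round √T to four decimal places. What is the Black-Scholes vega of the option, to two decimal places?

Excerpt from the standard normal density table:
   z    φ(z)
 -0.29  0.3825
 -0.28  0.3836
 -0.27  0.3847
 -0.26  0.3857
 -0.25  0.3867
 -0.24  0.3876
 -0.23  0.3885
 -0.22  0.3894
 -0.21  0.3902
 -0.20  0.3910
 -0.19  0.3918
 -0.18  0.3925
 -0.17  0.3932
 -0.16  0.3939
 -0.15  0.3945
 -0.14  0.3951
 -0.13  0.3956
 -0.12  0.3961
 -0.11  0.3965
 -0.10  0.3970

σ√T = 0.3·√0.25 = 0.1500
d₁ = [ln(390/410) + (0.061 + 0.3²/2)·0.25] / 0.1500 = [-0.0500 + 0.0265] / 0.1500 = -0.1567 ≈ -0.16
√T = √0.25 = 0.5000
φ(d₁) = φ(-0.16) = 0.3939
vega = S·φ(d₁)·√T = 390·0.3939·0.5000 = 76.8105

76.81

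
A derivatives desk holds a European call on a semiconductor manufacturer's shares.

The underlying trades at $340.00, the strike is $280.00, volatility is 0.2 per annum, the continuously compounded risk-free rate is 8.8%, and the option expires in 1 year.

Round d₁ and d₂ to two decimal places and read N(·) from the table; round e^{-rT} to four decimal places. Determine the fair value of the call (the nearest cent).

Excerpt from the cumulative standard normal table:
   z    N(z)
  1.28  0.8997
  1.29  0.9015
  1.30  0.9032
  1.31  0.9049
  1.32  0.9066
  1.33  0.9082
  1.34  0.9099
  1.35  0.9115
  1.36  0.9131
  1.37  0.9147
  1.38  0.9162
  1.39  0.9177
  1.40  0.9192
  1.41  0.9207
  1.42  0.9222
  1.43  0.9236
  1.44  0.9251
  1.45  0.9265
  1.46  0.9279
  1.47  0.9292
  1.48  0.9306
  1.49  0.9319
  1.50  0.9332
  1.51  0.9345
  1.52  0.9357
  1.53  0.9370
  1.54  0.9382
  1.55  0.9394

$85.69

T = 1;  σ√T = 0.2000
d₁ = [ln(340/280) + (0.088 + 0.2²/2)·1] / 0.2000 = [0.1942 + 0.1080] / 0.2000 = 1.5108 which rounds to 1.51
d₂ = d₁ − σ√T = 1.5108 − 0.2000 = 1.3108 which rounds to 1.31
e^(−rT) = e^(−0.088·1) = 0.9158
N(d₁) = N(1.51) = 0.9345;  N(d₂) = N(1.31) = 0.9049
C = 340·0.9345 − 280·0.9158·0.9049 = 317.7300 − 232.0381 = 85.6919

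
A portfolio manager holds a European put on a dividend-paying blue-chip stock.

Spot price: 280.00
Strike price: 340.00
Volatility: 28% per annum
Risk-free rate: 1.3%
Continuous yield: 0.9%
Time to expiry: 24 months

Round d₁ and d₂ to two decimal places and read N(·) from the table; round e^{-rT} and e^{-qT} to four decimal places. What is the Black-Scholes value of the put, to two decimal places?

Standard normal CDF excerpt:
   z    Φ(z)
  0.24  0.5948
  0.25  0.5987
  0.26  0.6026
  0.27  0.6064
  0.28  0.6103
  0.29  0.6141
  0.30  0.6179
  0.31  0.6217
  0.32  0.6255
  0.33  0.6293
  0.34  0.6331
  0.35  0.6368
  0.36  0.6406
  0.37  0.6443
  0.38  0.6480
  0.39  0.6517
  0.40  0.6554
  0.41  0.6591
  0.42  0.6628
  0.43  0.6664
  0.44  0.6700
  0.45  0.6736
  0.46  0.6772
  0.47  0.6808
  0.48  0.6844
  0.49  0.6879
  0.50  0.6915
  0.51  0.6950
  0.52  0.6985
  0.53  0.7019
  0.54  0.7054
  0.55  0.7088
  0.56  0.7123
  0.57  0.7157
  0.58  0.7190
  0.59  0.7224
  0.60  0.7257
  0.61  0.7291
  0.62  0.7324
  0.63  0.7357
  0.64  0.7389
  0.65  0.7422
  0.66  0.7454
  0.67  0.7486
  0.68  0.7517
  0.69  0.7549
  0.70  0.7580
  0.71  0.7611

σ√T = 0.28 × 1.4142 = 0.3960
d₁ = [ln(280/340) + (0.013 − 0.009 + 0.28²/2)·2] / 0.3960 = [-0.1942 + 0.0864] / 0.3960 = -0.2721 ≈ -0.27
d₂ = d₁ − σ√T = -0.2721 − 0.3960 = -0.6681 ≈ -0.67
exp(−qT) = exp(−0.009·2) = 0.9822;  exp(−rT) = exp(−0.013·2) = 0.9743
P = 340·0.9743·N(0.67) − 280·0.9822·N(0.27) = 340·0.9743·0.7486 − 280·0.9822·0.6064 = 247.9827 − 166.7697 = 81.2130

81.21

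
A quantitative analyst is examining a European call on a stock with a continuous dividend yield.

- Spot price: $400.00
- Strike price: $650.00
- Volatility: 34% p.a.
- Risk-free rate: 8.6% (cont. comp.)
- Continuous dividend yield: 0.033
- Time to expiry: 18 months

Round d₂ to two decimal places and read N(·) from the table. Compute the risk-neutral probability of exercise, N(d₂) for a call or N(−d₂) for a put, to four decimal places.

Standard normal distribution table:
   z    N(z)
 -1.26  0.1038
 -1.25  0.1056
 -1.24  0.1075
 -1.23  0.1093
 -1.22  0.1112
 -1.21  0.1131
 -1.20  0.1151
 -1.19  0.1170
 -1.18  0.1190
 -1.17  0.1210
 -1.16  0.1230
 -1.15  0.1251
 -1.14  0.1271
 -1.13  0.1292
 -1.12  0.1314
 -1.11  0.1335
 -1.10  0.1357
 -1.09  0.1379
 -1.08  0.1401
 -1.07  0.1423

0.1190

σ√T = 0.34 × 1.2247 = 0.4164
d₁ = [ln(400/650) + (0.086 − 0.033 + 0.34²/2)·1.5] / 0.4164 = [-0.4855 + 0.1662] / 0.4164 = -0.7668 ≈ -0.77
d₂ = d₁ − σ√T = -0.7668 − 0.4164 = -1.1832 ≈ -1.18
Pr(exercise) under Q = N(d₂) = 0.1190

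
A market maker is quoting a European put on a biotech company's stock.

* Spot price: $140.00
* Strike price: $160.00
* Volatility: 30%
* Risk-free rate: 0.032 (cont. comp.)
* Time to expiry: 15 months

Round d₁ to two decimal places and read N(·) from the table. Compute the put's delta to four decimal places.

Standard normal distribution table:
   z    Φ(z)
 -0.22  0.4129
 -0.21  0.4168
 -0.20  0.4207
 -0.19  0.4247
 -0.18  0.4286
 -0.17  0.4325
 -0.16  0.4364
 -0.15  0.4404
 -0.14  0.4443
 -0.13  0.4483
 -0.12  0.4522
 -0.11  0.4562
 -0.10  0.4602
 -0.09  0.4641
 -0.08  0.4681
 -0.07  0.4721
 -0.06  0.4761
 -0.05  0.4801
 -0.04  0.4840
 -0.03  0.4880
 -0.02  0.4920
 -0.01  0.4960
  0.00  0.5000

-0.5438

σ√T = 0.3 × 1.1180 = 0.3354
d₁ = [ln(140/160) + (0.032 + ½·0.3²)·1.25] / (σ√T) = (-0.1335 + 0.0963) / 0.3354 = -0.1112 → -0.11
N(d₁) = N(-0.11) = 0.4562
Δ_put = N(d₁) − 1 = 0.4562 − 1 = -0.5438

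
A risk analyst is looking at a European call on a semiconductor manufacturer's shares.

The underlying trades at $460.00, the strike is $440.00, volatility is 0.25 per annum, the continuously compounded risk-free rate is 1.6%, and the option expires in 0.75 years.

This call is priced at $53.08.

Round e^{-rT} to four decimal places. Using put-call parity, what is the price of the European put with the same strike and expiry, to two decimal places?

exp(−rT) = exp(−0.016·0.75) = 0.9881
Put-call parity: C − P = S − K·e^(−rT) = 460 − 440·0.9881 = 460 − 434.7640 = 25.2360
P = C − (C − P) = 53.08 − (25.2360) = 27.8440

$27.84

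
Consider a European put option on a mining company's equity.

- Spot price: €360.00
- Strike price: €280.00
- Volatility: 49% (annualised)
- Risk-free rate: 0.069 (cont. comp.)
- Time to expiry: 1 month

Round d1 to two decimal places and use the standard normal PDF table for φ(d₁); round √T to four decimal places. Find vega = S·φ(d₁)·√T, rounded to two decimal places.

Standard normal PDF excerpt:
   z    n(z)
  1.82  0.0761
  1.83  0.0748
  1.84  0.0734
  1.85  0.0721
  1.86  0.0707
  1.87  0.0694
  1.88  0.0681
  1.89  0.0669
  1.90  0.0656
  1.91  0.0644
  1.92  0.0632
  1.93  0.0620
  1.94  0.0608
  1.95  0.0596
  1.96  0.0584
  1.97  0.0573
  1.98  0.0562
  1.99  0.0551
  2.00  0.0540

σ√T = 0.49 × 0.2887 = 0.1415
d₁ = [ln(360/280) + (0.069 + ½·0.49²)·0.08333] / (σ√T) = (0.2513 + 0.0158) / 0.1415 = 1.8881 ≈ 1.89
√T = √0.08333 = 0.2887
φ(d₁) = φ(1.89) = 0.0669
vega = S·φ(d₁)·√T = 360·0.0669·0.2887 = 6.9531
(Call and put vega coincide under Black-Scholes.)

6.95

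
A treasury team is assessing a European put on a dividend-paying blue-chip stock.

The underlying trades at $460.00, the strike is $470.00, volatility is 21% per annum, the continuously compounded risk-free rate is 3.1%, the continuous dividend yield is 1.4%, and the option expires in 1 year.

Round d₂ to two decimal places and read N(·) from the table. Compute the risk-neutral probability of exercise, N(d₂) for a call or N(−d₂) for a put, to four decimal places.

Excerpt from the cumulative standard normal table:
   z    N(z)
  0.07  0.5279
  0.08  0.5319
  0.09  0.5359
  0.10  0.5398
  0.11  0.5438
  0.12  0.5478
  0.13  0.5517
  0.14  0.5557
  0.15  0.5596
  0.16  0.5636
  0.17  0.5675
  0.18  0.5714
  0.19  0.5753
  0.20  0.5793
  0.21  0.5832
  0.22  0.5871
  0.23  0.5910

σ√T = 0.21 × 1.0000 = 0.2100
d₁ = [ln(460/470) + (0.031 − 0.014 + 0.21²/2)·1] / 0.2100 = [-0.0215 + 0.0391] / 0.2100 = 0.0835 ⇒ 0.08
d₂ = d₁ − σ√T = 0.0835 − 0.2100 = -0.1265 ⇒ -0.13
Pr(exercise) under Q = N(−d₂) = N(0.13) = 0.5517

0.5517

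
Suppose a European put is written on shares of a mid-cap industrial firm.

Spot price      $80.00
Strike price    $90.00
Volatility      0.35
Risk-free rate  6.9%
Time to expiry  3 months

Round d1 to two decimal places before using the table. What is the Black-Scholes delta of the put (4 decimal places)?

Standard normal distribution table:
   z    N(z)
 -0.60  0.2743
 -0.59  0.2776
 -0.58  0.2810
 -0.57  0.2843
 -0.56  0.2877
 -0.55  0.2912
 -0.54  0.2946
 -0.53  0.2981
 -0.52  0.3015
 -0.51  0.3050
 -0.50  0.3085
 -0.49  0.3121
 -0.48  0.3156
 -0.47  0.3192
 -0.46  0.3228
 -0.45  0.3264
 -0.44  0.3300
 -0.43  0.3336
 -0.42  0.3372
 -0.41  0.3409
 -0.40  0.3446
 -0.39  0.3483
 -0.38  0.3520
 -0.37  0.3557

-0.6879

T = 0.25;  σ√T = 0.1750
d₁ = [ln(80/90) + (0.069 + 0.35²/2)·0.25] / 0.1750 = [-0.1178 + 0.0326] / 0.1750 = -0.4870 ≈ -0.49
N(d₁) = N(-0.49) = 0.3121
Δ_put = N(d₁) − 1 = 0.3121 − 1 = -0.6879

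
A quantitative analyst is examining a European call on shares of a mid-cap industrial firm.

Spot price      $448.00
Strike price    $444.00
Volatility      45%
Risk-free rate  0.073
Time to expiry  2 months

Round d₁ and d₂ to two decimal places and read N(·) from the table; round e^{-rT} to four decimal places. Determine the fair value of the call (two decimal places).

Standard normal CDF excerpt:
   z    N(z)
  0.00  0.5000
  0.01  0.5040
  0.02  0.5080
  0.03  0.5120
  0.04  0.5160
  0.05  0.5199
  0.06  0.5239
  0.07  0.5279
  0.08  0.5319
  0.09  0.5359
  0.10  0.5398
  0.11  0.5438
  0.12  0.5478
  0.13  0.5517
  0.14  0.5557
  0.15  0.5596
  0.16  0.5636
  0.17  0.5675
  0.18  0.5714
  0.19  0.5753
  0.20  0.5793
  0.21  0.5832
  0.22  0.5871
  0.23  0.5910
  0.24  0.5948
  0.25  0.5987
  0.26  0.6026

T = 0.1667;  σ√T = 0.1837
d₁ = [ln(448/444) + (0.073 + 0.45²/2)·0.1667] / 0.1837 = [0.0090 + 0.0290] / 0.1837 = 0.2069 ≈ 0.21
d₂ = d₁ − σ√T = 0.2069 − 0.1837 = 0.0232 ≈ 0.02
e^(−rT) = e^(−0.073·0.1667) = 0.9879
N(d₁) = N(0.21) = 0.5832;  N(d₂) = N(0.02) = 0.5080
C = 448·0.5832 − 444·0.9879·0.5080 = 261.2736 − 222.8228 = 38.4508

$38.45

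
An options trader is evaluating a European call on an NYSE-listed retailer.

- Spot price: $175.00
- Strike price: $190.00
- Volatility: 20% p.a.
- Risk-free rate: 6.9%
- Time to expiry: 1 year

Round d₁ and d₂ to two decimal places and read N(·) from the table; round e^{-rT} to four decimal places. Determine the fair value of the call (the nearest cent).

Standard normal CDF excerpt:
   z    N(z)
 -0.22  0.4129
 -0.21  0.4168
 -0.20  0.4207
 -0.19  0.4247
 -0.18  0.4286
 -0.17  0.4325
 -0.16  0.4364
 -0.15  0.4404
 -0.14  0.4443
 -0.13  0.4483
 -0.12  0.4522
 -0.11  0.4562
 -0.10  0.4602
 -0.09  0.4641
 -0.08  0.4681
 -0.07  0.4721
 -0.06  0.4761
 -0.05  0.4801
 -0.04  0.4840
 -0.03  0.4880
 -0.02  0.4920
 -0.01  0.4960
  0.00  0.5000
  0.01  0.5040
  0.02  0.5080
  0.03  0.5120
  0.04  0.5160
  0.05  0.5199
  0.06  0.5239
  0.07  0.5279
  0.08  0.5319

σ√T = 0.2·√1 = 0.2000
d₁ = [ln(175/190) + (0.069 + 0.2²/2)·1] / 0.2000 = [-0.0822 + 0.0890] / 0.2000 = 0.0338 ⇒ 0.03
d₂ = d₁ − σ√T = 0.0338 − 0.2000 = -0.1662 ⇒ -0.17
e^(−rT) = e^(−0.069·1) = 0.9333
C = 175·N(0.03) − 190·0.9333·N(-0.17) = 175·0.5120 − 190·0.9333·0.4325 = 89.6000 − 76.6939 = 12.9061

$12.91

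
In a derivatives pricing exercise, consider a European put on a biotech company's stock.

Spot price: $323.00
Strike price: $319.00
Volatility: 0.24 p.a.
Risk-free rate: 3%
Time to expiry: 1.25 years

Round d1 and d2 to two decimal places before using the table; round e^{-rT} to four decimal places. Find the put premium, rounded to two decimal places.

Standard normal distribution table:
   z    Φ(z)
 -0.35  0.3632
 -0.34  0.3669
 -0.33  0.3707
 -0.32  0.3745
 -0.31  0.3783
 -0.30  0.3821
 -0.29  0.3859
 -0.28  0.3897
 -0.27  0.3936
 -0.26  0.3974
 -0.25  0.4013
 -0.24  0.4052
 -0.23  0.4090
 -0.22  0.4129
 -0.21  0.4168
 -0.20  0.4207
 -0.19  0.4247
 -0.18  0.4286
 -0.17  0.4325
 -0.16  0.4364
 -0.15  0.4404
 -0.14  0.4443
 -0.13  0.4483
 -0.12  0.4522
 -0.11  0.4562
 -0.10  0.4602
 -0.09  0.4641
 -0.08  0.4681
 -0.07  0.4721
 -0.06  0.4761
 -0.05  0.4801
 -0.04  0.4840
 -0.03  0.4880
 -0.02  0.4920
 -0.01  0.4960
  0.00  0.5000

σ√T = 0.24 × 1.1180 = 0.2683
d₁ = [ln(323/319) + (0.03 + 0.24²/2)·1.25] / 0.2683 = [0.0125 + 0.0735] / 0.2683 = 0.3204 which rounds to 0.32
d₂ = d₁ − σ√T = 0.3204 − 0.2683 = 0.0520 which rounds to 0.05
exp(−rT) = exp(−0.03·1.25) = 0.9632
N(−d₂) = N(-0.05) = 0.4801;  N(−d₁) = N(-0.32) = 0.3745
P = 319·0.9632·0.4801 − 323·0.3745 = 147.5159 − 120.9635 = 26.5524

$26.55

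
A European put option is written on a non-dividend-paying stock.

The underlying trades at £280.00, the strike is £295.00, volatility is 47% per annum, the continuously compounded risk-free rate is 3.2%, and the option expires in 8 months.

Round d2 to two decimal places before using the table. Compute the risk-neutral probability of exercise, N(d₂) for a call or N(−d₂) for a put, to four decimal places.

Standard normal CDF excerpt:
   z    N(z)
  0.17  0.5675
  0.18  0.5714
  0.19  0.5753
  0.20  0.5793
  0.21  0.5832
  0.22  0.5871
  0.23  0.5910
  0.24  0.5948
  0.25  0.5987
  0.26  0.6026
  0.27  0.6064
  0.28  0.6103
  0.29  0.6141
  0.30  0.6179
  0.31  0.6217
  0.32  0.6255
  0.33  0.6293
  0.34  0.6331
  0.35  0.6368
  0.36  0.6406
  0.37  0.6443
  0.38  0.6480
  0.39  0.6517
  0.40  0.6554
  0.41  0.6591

0.6064

σ√T = 0.47·√0.6667 = 0.3838
d₁ = [ln(280/295) + (0.032 + 0.47²/2)·0.6667] / 0.3838 = [-0.0522 + 0.0950] / 0.3838 = 0.1115 → 0.11
d₂ = d₁ − σ√T = 0.1115 − 0.3838 = -0.2723 → -0.27
Pr(exercise) under Q = N(−d₂) = N(0.27) = 0.6064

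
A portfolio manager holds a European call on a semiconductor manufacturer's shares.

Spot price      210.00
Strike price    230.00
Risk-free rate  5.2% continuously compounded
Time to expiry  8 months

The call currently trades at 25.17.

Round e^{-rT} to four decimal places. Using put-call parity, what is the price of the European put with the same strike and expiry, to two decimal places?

exp(−rT) = exp(−0.052·0.6667) = 0.9659
Put-call parity: C − P = S − K·e^(−rT) = 210 − 230·0.9659 = 210 − 222.1570 = -12.1570
P = C − (C − P) = 25.17 − (-12.1570) = 37.3270

37.33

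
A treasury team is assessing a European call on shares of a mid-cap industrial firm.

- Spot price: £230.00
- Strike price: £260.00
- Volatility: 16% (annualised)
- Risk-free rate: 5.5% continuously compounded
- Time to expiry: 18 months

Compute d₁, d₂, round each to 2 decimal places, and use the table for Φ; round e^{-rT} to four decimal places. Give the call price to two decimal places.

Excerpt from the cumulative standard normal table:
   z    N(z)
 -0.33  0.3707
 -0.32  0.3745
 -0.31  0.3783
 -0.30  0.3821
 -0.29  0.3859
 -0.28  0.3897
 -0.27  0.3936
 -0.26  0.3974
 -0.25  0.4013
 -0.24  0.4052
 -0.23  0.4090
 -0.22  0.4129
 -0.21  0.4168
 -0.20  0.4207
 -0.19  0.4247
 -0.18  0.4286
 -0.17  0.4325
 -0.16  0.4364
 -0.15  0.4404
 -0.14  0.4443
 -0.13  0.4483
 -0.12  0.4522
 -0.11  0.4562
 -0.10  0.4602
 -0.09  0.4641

£13.45

σ√T = 0.16·√1.5 = 0.1960
d₁ = [ln(230/260) + (0.055 + 0.16²/2)·1.5] / 0.1960 = [-0.1226 + 0.1017] / 0.1960 = -0.1067 which rounds to -0.11
d₂ = d₁ − σ√T = -0.1067 − 0.1960 = -0.3026 which rounds to -0.30
exp(−rT) = exp(−0.055·1.5) = 0.9208
C = 230·N(-0.11) − 260·0.9208·N(-0.30) = 230·0.4562 − 260·0.9208·0.3821 = 104.9260 − 91.4778 = 13.4482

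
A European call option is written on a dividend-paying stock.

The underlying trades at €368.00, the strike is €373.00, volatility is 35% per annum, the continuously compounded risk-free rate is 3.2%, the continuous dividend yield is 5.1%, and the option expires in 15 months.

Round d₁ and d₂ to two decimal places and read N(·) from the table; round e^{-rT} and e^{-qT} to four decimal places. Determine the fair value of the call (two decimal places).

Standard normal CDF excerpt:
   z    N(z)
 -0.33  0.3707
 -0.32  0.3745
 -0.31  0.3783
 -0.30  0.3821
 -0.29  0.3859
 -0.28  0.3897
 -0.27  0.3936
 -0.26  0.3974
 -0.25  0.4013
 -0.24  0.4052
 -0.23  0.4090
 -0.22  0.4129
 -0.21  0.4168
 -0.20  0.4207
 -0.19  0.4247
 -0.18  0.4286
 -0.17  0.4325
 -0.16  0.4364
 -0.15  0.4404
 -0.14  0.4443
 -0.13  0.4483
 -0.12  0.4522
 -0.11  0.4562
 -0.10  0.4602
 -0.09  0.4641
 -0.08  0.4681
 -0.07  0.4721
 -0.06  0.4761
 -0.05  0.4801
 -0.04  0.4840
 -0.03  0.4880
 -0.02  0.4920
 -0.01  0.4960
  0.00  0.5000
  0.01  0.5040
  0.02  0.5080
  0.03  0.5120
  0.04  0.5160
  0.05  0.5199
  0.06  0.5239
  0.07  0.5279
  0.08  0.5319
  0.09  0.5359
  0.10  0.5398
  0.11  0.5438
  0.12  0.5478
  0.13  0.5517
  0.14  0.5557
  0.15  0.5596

σ√T = 0.35 × 1.1180 = 0.3913
d₁ = [ln(368/373) + (0.032 − 0.051 + 0.35²/2)·1.25] / 0.3913 = [-0.0135 + 0.0528] / 0.3913 = 0.1005 ≈ 0.10
d₂ = d₁ − σ√T = 0.1005 − 0.3913 = -0.2908 ≈ -0.29
e^(−qT) = e^(−0.051·1.25) = 0.9382;  e^(−rT) = e^(−0.032·1.25) = 0.9608
N(d₁) = N(0.10) = 0.5398;  N(d₂) = N(-0.29) = 0.3859
C = 368·0.9382·0.5398 − 373·0.9608·0.3859 = 186.3701 − 138.2982 = 48.0718

€48.07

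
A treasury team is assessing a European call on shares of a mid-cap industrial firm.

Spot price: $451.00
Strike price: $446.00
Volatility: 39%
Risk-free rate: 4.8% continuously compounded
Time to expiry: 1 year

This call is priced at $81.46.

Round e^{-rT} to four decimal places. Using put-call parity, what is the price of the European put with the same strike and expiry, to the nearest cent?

$55.54

exp(−rT) = exp(−0.048·1) = 0.9531
Put-call parity: C − P = S − K·e^(−rT) = 451 − 446·0.9531 = 451 − 425.0826 = 25.9174
P = C − (C − P) = 81.46 − (25.9174) = 55.5426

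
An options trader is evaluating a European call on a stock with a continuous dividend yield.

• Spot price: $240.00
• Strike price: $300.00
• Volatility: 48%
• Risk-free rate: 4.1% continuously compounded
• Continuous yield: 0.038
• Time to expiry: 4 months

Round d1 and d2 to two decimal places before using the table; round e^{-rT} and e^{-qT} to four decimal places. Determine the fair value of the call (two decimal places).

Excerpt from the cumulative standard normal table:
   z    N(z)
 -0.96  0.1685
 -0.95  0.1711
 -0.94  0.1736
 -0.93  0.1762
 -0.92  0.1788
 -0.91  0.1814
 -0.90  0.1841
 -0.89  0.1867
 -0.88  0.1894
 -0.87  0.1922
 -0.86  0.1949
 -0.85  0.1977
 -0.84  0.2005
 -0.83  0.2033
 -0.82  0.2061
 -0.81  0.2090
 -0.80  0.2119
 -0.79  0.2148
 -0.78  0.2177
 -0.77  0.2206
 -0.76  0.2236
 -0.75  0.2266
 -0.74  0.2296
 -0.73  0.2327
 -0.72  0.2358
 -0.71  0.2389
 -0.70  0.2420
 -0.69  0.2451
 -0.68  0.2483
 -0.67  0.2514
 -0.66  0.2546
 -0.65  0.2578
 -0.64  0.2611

σ√T = 0.48·√0.3333 = 0.2771
ln(S/K) + (r − q + σ²/2)T = ln(240/300) + (0.041 − 0.038 + 0.48²/2)·0.3333 = -0.2231 + 0.0394 = -0.1837
d₁ = -0.1837 / 0.2771 = -0.6630 which rounds to -0.66
d₂ = d₁ − σ√T = -0.6630 − 0.2771 = -0.9402 which rounds to -0.94
exp(−qT) = exp(−0.038·0.3333) = 0.9874;  exp(−rT) = exp(−0.041·0.3333) = 0.9864
N(d₁) = N(-0.66) = 0.2546;  N(d₂) = N(-0.94) = 0.1736
C = 240·0.9874·0.2546 − 300·0.9864·0.1736 = 60.3341 − 51.3717 = 8.9624

$8.96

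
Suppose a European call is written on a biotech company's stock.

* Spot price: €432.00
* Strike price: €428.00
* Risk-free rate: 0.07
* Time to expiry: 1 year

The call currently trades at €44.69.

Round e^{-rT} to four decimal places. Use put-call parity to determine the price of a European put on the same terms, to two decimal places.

€11.76

exp(−rT) = exp(−0.07·1) = 0.9324
Put-call parity: C − P = S − K·e^(−rT) = 432 − 428·0.9324 = 432 − 399.0672 = 32.9328
P = C − (C − P) = 44.69 − (32.9328) = 11.7572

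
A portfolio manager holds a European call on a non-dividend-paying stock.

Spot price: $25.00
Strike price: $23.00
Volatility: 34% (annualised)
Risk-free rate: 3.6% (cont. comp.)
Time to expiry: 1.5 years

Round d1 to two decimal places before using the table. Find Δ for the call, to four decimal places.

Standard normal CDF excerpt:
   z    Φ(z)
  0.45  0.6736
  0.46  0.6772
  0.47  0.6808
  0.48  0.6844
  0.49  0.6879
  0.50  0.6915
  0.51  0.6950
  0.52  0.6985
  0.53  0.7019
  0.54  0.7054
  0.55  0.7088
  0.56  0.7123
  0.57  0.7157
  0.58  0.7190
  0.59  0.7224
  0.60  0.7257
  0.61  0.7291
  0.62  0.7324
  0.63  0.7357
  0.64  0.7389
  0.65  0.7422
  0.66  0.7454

σ√T = 0.34·√1.5 = 0.4164
d₁ = [ln(25/23) + (0.036 + 0.34²/2)·1.5] / 0.4164 = [0.0834 + 0.1407] / 0.4164 = 0.5381 which rounds to 0.54
N(d₁) = N(0.54) = 0.7054
Δ_call = N(d₁) = 0.7054

0.7054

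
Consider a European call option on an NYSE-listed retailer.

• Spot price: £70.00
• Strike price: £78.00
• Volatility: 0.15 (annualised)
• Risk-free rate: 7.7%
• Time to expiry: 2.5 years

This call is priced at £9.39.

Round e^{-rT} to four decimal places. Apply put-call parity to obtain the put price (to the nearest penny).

exp(−rT) = exp(−0.077·2.5) = 0.8249
Put-call parity: C − P = S − K·e^(−rT) = 70 − 78·0.8249 = 70 − 64.3422 = 5.6578
P = C − (C − P) = 9.39 − (5.6578) = 3.7322

£3.73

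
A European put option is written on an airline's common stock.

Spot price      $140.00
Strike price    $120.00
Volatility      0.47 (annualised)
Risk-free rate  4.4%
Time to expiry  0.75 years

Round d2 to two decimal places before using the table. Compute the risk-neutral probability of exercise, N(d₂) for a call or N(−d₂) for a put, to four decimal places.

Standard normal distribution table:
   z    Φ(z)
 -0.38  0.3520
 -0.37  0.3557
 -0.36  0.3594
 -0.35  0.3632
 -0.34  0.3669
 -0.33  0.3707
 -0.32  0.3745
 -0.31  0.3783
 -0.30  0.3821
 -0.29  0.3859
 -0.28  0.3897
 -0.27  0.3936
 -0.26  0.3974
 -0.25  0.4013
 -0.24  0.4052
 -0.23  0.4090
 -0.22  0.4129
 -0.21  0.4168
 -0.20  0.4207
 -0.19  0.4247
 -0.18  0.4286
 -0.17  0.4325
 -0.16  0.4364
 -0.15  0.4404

σ√T = 0.47·√0.75 = 0.4070
d₁ = [ln(140/120) + (0.044 + 0.47²/2)·0.75] / 0.4070 = [0.1542 + 0.1158] / 0.4070 = 0.6633 → 0.66
d₂ = d₁ − σ√T = 0.6633 − 0.4070 = 0.2563 → 0.26
Risk-neutral Pr[S_T < K] = N(−d₂) = N(-0.26) = 0.3974

0.3974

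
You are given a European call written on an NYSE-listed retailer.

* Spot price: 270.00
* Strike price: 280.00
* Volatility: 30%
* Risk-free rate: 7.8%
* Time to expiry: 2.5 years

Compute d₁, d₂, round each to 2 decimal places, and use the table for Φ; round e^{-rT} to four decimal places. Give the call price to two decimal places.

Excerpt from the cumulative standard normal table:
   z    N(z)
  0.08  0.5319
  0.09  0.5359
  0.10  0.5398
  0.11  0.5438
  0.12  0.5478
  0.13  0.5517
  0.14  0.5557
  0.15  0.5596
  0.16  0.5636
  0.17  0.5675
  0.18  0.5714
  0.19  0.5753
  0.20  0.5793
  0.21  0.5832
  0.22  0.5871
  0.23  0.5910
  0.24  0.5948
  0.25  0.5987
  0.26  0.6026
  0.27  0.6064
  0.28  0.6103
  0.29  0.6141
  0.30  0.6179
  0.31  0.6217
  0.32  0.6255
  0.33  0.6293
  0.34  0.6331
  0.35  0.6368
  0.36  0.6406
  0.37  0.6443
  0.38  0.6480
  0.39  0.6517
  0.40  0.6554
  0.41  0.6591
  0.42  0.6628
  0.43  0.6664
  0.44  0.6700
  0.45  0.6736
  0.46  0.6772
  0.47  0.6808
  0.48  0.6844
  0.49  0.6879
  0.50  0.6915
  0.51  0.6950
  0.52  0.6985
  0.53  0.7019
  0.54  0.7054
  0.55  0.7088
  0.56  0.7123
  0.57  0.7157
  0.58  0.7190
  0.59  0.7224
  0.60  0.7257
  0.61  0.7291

σ√T = 0.3 × 1.5811 = 0.4743
ln(S/K) + (r + σ²/2)T = ln(270/280) + (0.078 + 0.3²/2)·2.5 = -0.0364 + 0.3075 = 0.2711
d₁ = 0.2711 / 0.4743 = 0.5716 which rounds to 0.57
d₂ = d₁ − σ√T = 0.5716 − 0.4743 = 0.0973 which rounds to 0.10
exp(−rT) = exp(−0.078·2.5) = 0.8228
N(d₁) = N(0.57) = 0.7157;  N(d₂) = N(0.10) = 0.5398
C = 270·0.7157 − 280·0.8228·0.5398 = 193.2390 − 124.3613 = 68.8777

68.88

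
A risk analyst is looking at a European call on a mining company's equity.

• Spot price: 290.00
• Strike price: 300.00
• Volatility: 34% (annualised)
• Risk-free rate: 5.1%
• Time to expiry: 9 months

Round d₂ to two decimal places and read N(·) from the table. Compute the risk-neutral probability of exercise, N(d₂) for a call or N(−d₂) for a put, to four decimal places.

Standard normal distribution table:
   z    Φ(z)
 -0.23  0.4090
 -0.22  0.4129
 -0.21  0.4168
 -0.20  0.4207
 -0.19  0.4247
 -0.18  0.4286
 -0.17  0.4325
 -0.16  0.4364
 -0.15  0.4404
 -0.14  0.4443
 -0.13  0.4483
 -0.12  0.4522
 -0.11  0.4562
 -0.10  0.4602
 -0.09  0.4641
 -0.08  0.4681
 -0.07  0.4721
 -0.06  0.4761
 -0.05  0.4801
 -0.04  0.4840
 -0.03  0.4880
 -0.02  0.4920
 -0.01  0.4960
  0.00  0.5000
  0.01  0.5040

σ√T = 0.34 × 0.8660 = 0.2944
d₁ = [ln(290/300) + (0.051 + ½·0.34²)·0.75] / (σ√T) = (-0.0339 + 0.0816) / 0.2944 = 0.1620 ⇒ 0.16
d₂ = 0.1620 − 0.2944 = -0.1325 ⇒ -0.13
Risk-neutral Pr[S_T > K] = N(d₂) = N(-0.13) = 0.4483

0.4483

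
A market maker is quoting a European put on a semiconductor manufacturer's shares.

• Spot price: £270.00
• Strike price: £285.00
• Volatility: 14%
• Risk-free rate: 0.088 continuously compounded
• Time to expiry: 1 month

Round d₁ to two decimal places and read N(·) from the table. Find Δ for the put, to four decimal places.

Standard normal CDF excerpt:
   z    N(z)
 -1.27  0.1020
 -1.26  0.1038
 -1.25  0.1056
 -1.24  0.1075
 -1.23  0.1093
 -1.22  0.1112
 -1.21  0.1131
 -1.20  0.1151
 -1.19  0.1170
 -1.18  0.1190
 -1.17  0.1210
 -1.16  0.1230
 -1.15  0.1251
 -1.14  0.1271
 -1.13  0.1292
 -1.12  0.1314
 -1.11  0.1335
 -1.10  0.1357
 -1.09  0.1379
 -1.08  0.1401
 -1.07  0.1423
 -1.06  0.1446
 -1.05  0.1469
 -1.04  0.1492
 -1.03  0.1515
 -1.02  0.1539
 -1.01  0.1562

σ√T = 0.14·√0.08333 = 0.0404
d₁ = [ln(270/285) + (0.088 + ½·0.14²)·0.08333] / (σ√T) = (-0.0541 + 0.0081) / 0.0404 = -1.1362 ⇒ -1.14
N(d₁) = N(-1.14) = 0.1271
Δ_put = N(d₁) − 1 = 0.1271 − 1 = -0.8729

-0.8729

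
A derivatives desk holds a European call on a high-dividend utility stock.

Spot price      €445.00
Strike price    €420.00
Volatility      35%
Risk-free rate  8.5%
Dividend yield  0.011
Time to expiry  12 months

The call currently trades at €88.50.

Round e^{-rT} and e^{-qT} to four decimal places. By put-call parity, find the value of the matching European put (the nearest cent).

€34.12

e^(−qT) = e^(−0.011·1) = 0.9891;  e^(−rT) = e^(−0.085·1) = 0.9185
Put-call parity: C − P = S·e^(−qT) − K·e^(−rT) = 445·0.9891 − 420·0.9185 = 440.1495 − 385.7700 = 54.3795
P = C − (C − P) = 88.50 − (54.3795) = 34.1205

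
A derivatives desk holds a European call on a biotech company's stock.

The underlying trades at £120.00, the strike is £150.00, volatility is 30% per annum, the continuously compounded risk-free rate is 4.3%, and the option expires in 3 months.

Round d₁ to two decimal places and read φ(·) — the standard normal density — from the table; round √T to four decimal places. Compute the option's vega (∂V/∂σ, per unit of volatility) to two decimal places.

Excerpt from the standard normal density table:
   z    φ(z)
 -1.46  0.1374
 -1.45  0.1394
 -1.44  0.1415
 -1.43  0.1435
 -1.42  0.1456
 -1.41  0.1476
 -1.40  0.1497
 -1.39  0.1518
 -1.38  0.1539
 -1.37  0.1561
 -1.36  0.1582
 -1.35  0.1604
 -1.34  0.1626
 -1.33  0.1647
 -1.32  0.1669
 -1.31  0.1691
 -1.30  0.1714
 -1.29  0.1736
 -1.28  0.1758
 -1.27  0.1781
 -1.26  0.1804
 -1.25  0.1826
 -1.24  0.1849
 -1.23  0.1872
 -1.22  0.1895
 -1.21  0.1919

9.76

T = 0.25;  σ√T = 0.1500
d₁ = [ln(120/150) + (0.043 + 0.3²/2)·0.25] / 0.1500 = [-0.2231 + 0.0220] / 0.1500 = -1.3410 ⇒ -1.34
√T = √0.25 = 0.5000
φ(d₁) = φ(-1.34) = 0.1626
vega = S·φ(d₁)·√T = 120·0.1626·0.5000 = 9.7560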